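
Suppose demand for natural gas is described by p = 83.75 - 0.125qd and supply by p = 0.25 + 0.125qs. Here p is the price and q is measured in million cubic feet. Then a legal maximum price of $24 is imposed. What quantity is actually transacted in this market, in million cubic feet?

190

Rearranging demand gives qd = 670 - 8p; rearranging supply gives qs = 8p - 2. Equilibrium: 670 - 8p = 8p - 2, so 672 = 16p and p* = 42, q* = 334.
The ceiling of 24 is below the equilibrium price 42, so it binds.
At p = 24: qd = 670 - 8·24 = 478 and qs = 8·24 - 2 = 190.
The quantity actually transacted is the short side, supply: 190.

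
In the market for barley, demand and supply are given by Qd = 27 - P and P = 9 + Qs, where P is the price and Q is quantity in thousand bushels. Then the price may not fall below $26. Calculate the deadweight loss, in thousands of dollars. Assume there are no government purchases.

64

Rearranging supply gives Qs = P - 9. Without the control the market clears where 27 - P = P - 9, i.e. P* = 18 and Q* = 9.
The floor of 26 is above the equilibrium price 18, so it binds.
At P = 26: Qd = 27 - 26 = 1 and Qs = 26 - 9 = 17.
Quantity traded falls to 1. At Q = 1 the demand price is 27 - 1 = 26 and the supply price is 9 + 1 = 10.
Deadweight loss = ½ · (26 - 10) · (9 - 1) = ½ · 16 · 8 = 64.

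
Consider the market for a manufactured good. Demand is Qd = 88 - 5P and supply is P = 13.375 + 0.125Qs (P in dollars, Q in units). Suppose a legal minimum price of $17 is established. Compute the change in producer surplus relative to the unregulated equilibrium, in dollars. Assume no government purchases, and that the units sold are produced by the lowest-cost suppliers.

Rearranging supply gives Qs = 8P - 107. Without the control the market clears where 88 - 5P = 8P - 107, i.e. P* = 15 and Q* = 13.
Since 17 > 15, the floor is binding.
At P = 17: Qd = 88 - 5·17 = 3 and Qs = 8·17 - 107 = 29.
Producer surplus without the control is ½ · (15 - 13.375) · 13 = 10.5625.
With the floor, 3 units are sold at 17. The supply price at Q = 3 is 13.75, so PS = ½ · [(17 - 13.375) + (17 - 13.75)] · 3 = 10.3125.
Change in producer surplus = 10.3125 - 10.5625 = -0.25.

-0.25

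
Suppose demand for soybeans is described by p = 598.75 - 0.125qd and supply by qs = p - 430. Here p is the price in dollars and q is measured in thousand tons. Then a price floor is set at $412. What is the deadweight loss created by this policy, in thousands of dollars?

Rearranging demand gives qd = 4790 - 8p. Equilibrium: 4790 - 8p = p - 430, so 5220 = 9p and p* = 580, q* = 150.
Since 412 is below p* = 580, the floor does not bind and the free-market outcome prevails.
Since the control does not bind, no trades are prevented and deadweight loss is zero.

0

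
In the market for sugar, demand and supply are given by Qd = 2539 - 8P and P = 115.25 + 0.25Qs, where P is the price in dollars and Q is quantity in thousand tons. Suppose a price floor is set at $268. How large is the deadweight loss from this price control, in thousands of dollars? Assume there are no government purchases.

3888

Rearranging supply gives Qs = 4P - 461. In a free market, 2539 - 8P = 4P - 461 gives the equilibrium P* = 250, Q* = 539.
Because the floor (268) lies above the market-clearing price, it is binding.
At P = 268: Qd = 2539 - 8·268 = 395 and Qs = 4·268 - 461 = 611.
Quantity traded falls to 395. At Q = 395 the demand price is (2539 - 395)/8 = 268 and the supply price is (461 + 395)/4 = 214.
Deadweight loss = ½ · (268 - 214) · (539 - 395) = ½ · 54 · 144 = 3888.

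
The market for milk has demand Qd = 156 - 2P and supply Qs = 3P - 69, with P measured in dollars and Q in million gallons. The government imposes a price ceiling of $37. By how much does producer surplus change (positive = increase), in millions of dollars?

In a free market, 156 - 2P = 3P - 69 gives the equilibrium P* = 45, Q* = 66.
Since 37 < 45, the ceiling is binding.
At P = 37: Qd = 156 - 2·37 = 82 and Qs = 3·37 - 69 = 42.
Producer surplus without the control is ½ · (45 - 23) · 66 = 726.
With the ceiling, producers sell 42 units at 37, so PS = ½ · (37 - 23) · 42 = 294.
Change in producer surplus = 294 - 726 = -432.

-432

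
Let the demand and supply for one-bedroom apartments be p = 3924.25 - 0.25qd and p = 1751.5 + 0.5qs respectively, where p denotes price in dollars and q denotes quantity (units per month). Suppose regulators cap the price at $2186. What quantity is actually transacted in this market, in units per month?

869

Rearranging demand gives qd = 15697 - 4p; rearranging supply gives qs = 2p - 3503. Setting quantity demanded equal to quantity supplied, 15697 - 4p = 2p - 3503, gives p* = 3200 and q* = 2897.
Since 2186 < 3200, the ceiling is binding.
At p = 2186: qd = 15697 - 4·2186 = 6953 and qs = 2·2186 - 3503 = 869.
The quantity actually transacted is the short side, supply: 869.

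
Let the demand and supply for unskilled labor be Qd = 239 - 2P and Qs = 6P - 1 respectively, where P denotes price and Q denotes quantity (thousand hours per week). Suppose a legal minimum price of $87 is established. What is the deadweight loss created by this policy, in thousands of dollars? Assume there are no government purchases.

Setting quantity demanded equal to quantity supplied, 239 - 2P = 6P - 1, gives P* = 30 and Q* = 179.
The floor of 87 is above the equilibrium price 30, so it binds.
At P = 87: Qd = 239 - 2·87 = 65 and Qs = 6·87 - 1 = 521.
Quantity traded falls to 65. At Q = 65 the demand price is (239 - 65)/2 = 87 and the supply price is (1 + 65)/6 = 11.
Deadweight loss = ½ · (87 - 11) · (179 - 65) = ½ · 76 · 114 = 4332.

4332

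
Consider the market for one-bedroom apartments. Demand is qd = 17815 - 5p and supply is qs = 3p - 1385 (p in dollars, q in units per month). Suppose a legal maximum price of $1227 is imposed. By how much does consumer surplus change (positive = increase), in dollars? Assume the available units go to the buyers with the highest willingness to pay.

Setting quantity demanded equal to quantity supplied, 17815 - 5p = 3p - 1385, gives p* = 2400 and q* = 5815.
Since 1227 < 2400, the ceiling is binding.
At p = 1227: qd = 17815 - 5·1227 = 11680 and qs = 3·1227 - 1385 = 2296.
Consumer surplus without the control is ½ · (3563 - 2400) · 5815 = 3381422.5.
With the ceiling, 2296 units are sold at 1227 (assume they go to the highest-value buyers). The demand price at q = 2296 is 3103.8, so CS = ½ · [(3563 - 1227) + (3103.8 - 1227)] · 2296 = 4836294.4.
Change in consumer surplus = 4836294.4 - 3381422.5 = 1454871.9.

1454871.9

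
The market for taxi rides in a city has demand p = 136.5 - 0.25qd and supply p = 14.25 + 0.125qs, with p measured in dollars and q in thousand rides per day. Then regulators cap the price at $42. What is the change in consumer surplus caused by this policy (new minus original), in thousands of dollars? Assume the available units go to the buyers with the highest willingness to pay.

1534

Rearranging demand gives qd = 546 - 4p; rearranging supply gives qs = 8p - 114. Without the control the market clears where 546 - 4p = 8p - 114, i.e. p* = 55 and q* = 326.
The ceiling of 42 is below the equilibrium price 55, so it binds.
At p = 42: qd = 546 - 4·42 = 378 and qs = 8·42 - 114 = 222.
Consumer surplus without the control is ½ · (136.5 - 55) · 326 = 13284.5.
With the ceiling, 222 units are sold at 42 (assume they go to the highest-value buyers). The demand price at q = 222 is 81, so CS = ½ · [(136.5 - 42) + (81 - 42)] · 222 = 14818.5.
Change in consumer surplus = 14818.5 - 13284.5 = 1534.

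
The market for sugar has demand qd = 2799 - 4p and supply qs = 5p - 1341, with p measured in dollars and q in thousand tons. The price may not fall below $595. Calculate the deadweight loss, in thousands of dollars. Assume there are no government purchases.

65610

Without the control the market clears where 2799 - 4p = 5p - 1341, i.e. p* = 460 and q* = 959.
Since 595 > 460, the floor is binding.
At p = 595: qd = 2799 - 4·595 = 419 and qs = 5·595 - 1341 = 1634.
Quantity traded falls to 419. At q = 419 the demand price is (2799 - 419)/4 = 595 and the supply price is (1341 + 419)/5 = 352.
Deadweight loss = ½ · (595 - 352) · (959 - 419) = ½ · 243 · 540 = 65610.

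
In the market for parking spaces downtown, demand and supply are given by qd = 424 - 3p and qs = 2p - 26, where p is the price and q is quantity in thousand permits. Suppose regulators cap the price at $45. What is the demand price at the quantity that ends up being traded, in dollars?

Setting quantity demanded equal to quantity supplied, 424 - 3p = 2p - 26, gives p* = 90 and q* = 154.
Since 45 < 90, the ceiling is binding.
At p = 45: qd = 424 - 3·45 = 289 and qs = 2·45 - 26 = 64.
Only 64 units reach the market. On the demand curve, the marginal buyer's willingness to pay at q = 64 is (424 - 64)/3 = 120.

120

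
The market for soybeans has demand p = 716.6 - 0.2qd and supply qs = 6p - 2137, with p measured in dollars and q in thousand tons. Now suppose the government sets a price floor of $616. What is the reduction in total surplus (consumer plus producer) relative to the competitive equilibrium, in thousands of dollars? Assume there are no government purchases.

42240

Rearranging demand gives qd = 3583 - 5p. Setting quantity demanded equal to quantity supplied, 3583 - 5p = 6p - 2137, gives p* = 520 and q* = 983.
Since 616 > 520, the floor is binding.
At p = 616: qd = 3583 - 5·616 = 503 and qs = 6·616 - 2137 = 1559.
Quantity traded falls to 503. At q = 503 the demand price is (3583 - 503)/5 = 616 and the supply price is (2137 + 503)/6 = 440.
Deadweight loss = ½ · (616 - 440) · (983 - 503) = ½ · 176 · 480 = 42240.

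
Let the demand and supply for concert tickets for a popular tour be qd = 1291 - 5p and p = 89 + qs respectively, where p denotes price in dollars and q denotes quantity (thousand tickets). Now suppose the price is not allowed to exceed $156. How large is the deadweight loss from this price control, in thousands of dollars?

3285.6

Rearranging supply gives qs = p - 89. In a free market, 1291 - 5p = p - 89 gives the equilibrium p* = 230, q* = 141.
The ceiling of 156 is below the equilibrium price 230, so it binds.
At p = 156: qd = 1291 - 5·156 = 511 and qs = 156 - 89 = 67.
Quantity traded falls to 67. At q = 67 the demand price is (1291 - 67)/5 = 244.8 and the supply price is 89 + 67 = 156.
Deadweight loss = ½ · (244.8 - 156) · (141 - 67) = ½ · 88.8 · 74 = 3285.6.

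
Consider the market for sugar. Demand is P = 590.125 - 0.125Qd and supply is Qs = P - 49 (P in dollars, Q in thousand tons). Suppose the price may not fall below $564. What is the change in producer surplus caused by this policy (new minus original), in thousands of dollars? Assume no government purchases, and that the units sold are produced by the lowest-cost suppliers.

-29886

Rearranging demand gives Qd = 4721 - 8P. Equilibrium: 4721 - 8P = P - 49, so 4770 = 9P and P* = 530, Q* = 481.
The floor of 564 is above the equilibrium price 530, so it binds.
At P = 564: Qd = 4721 - 8·564 = 209 and Qs = 564 - 49 = 515.
Producer surplus without the control is ½ · (530 - 49) · 481 = 115680.5.
With the floor, 209 units are sold at 564. The supply price at Q = 209 is 258, so PS = ½ · [(564 - 49) + (564 - 258)] · 209 = 85794.5.
Change in producer surplus = 85794.5 - 115680.5 = -29886.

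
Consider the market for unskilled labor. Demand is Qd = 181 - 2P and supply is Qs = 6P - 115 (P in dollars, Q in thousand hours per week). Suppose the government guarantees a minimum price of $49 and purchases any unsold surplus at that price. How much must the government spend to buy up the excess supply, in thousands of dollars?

4704

In a free market, 181 - 2P = 6P - 115 gives the equilibrium P* = 37, Q* = 107.
The floor of 49 is above the equilibrium price 37, so it binds.
At P = 49: Qd = 181 - 2·49 = 83 and Qs = 6·49 - 115 = 179.
Surplus = Qs - Qd = 96.
Government expenditure = surplus × support price = 96 × 49 = 4704.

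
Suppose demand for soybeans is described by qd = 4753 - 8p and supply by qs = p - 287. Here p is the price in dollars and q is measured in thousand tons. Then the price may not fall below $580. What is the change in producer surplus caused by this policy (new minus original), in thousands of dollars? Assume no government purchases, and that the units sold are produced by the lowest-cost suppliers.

In a free market, 4753 - 8p = p - 287 gives the equilibrium p* = 560, q* = 273.
Since 580 > 560, the floor is binding.
At p = 580: qd = 4753 - 8·580 = 113 and qs = 580 - 287 = 293.
Producer surplus without the control is ½ · (560 - 287) · 273 = 37264.5.
With the floor, 113 units are sold at 580. The supply price at q = 113 is 400, so PS = ½ · [(580 - 287) + (580 - 400)] · 113 = 26724.5.
Change in producer surplus = 26724.5 - 37264.5 = -10540.

-10540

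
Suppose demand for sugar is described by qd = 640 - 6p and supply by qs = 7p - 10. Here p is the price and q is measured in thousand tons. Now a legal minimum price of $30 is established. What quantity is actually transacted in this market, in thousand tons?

Without the control the market clears where 640 - 6p = 7p - 10, i.e. p* = 50 and q* = 340.
The floor of 30 is below the equilibrium price 50, so it is not binding; the market clears at p* = 50, q* = 340.

340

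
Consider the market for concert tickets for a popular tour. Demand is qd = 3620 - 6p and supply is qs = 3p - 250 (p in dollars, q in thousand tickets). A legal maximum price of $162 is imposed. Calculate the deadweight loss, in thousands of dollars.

161604

Without the control the market clears where 3620 - 6p = 3p - 250, i.e. p* = 430 and q* = 1040.
Because the ceiling (162) lies below the market-clearing price, it is binding.
At p = 162: qd = 3620 - 6·162 = 2648 and qs = 3·162 - 250 = 236.
Quantity traded falls to 236. At q = 236 the demand price is (3620 - 236)/6 = 564 and the supply price is (250 + 236)/3 = 162.
Deadweight loss = ½ · (564 - 162) · (1040 - 236) = ½ · 402 · 804 = 161604.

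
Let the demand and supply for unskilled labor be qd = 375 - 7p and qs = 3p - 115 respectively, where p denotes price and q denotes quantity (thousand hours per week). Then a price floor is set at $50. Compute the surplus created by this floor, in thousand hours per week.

In a free market, 375 - 7p = 3p - 115 gives the equilibrium p* = 49, q* = 32.
Since 50 > 49, the floor is binding.
At p = 50: qd = 375 - 7·50 = 25 and qs = 3·50 - 115 = 35.
Surplus = qs - qd = 35 - 25 = 10.

10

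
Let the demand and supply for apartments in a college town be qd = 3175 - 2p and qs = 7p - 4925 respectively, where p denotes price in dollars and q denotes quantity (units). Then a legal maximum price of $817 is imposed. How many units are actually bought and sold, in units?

In a free market, 3175 - 2p = 7p - 4925 gives the equilibrium p* = 900, q* = 1375.
The ceiling of 817 is below the equilibrium price 900, so it binds.
At p = 817: qd = 3175 - 2·817 = 1541 and qs = 7·817 - 4925 = 794.
The quantity actually transacted is the short side, supply: 794.

794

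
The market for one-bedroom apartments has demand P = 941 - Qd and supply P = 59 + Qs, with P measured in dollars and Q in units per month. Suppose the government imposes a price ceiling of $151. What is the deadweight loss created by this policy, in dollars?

121801

Rearranging demand gives Qd = 941 - P; rearranging supply gives Qs = P - 59. Equilibrium: 941 - P = P - 59, so 1000 = 2P and P* = 500, Q* = 441.
Since 151 < 500, the ceiling is binding.
At P = 151: Qd = 941 - 151 = 790 and Qs = 151 - 59 = 92.
Quantity traded falls to 92. At Q = 92 the demand price is 941 - 92 = 849 and the supply price is 59 + 92 = 151.
Deadweight loss = ½ · (849 - 151) · (441 - 92) = ½ · 698 · 349 = 121801.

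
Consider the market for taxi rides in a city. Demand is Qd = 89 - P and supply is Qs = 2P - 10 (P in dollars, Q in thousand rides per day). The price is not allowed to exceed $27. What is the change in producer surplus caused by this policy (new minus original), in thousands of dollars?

Setting quantity demanded equal to quantity supplied, 89 - P = 2P - 10, gives P* = 33 and Q* = 56.
Since 27 < 33, the ceiling is binding.
At P = 27: Qd = 89 - 27 = 62 and Qs = 2·27 - 10 = 44.
Producer surplus without the control is ½ · (33 - 5) · 56 = 784.
With the ceiling, producers sell 44 units at 27, so PS = ½ · (27 - 5) · 44 = 484.
Change in producer surplus = 484 - 784 = -300.

-300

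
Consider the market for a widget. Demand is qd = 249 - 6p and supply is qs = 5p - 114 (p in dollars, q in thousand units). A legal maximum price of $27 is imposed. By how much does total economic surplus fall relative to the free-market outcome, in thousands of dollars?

165

Equilibrium: 249 - 6p = 5p - 114, so 363 = 11p and p* = 33, q* = 51.
Since 27 < 33, the ceiling is binding.
At p = 27: qd = 249 - 6·27 = 87 and qs = 5·27 - 114 = 21.
Quantity traded falls to 21. At q = 21 the demand price is (249 - 21)/6 = 38 and the supply price is (114 + 21)/5 = 27.
Deadweight loss = ½ · (38 - 27) · (51 - 21) = ½ · 11 · 30 = 165.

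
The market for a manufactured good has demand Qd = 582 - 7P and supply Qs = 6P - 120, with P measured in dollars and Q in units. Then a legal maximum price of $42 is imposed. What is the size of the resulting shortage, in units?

Equilibrium: 582 - 7P = 6P - 120, so 702 = 13P and P* = 54, Q* = 204.
Because the ceiling (42) lies below the market-clearing price, it is binding.
At P = 42: Qd = 582 - 7·42 = 288 and Qs = 6·42 - 120 = 132.
Shortage = Qd - Qs = 288 - 132 = 156.

156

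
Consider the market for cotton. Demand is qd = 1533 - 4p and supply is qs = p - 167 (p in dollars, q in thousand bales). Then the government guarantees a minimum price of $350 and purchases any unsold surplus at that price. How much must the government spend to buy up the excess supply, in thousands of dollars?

Setting quantity demanded equal to quantity supplied, 1533 - 4p = p - 167, gives p* = 340 and q* = 173.
The floor of 350 is above the equilibrium price 340, so it binds.
At p = 350: qd = 1533 - 4·350 = 133 and qs = 350 - 167 = 183.
Surplus = qs - qd = 50.
Government expenditure = surplus × support price = 50 × 350 = 17500.

17500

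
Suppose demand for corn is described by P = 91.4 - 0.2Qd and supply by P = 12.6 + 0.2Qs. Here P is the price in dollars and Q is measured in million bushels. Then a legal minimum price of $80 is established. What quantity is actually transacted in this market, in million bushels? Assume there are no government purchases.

57

Rearranging demand gives Qd = 457 - 5P; rearranging supply gives Qs = 5P - 63. Setting quantity demanded equal to quantity supplied, 457 - 5P = 5P - 63, gives P* = 52 and Q* = 197.
The floor of 80 is above the equilibrium price 52, so it binds.
At P = 80: Qd = 457 - 5·80 = 57 and Qs = 5·80 - 63 = 337.
The quantity actually transacted is the short side, demand: 57.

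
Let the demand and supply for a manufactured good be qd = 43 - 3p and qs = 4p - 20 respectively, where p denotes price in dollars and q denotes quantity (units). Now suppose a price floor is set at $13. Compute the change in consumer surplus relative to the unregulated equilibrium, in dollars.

-40

Equilibrium: 43 - 3p = 4p - 20, so 63 = 7p and p* = 9, q* = 16.
The floor of 13 is above the equilibrium price 9, so it binds.
At p = 13: qd = 43 - 3·13 = 4 and qs = 4·13 - 20 = 32.
Consumer surplus without the control is ½ · (43/3 - 9) · 16 = 128/3.
With the floor, consumers buy 4 units at 13, so CS = ½ · (43/3 - 13) · 4 = 8/3.
Change in consumer surplus = 8/3 - 128/3 = -40.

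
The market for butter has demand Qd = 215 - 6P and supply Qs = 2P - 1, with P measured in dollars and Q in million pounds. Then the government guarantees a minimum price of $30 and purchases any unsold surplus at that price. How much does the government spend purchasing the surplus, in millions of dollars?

In a free market, 215 - 6P = 2P - 1 gives the equilibrium P* = 27, Q* = 53.
Since 30 > 27, the floor is binding.
At P = 30: Qd = 215 - 6·30 = 35 and Qs = 2·30 - 1 = 59.
Surplus = Qs - Qd = 24.
Government expenditure = surplus × support price = 24 × 30 = 720.

720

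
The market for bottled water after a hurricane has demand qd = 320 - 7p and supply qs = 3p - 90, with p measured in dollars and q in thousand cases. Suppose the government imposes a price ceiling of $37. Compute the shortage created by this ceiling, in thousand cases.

40

Equilibrium: 320 - 7p = 3p - 90, so 410 = 10p and p* = 41, q* = 33.
The ceiling of 37 is below the equilibrium price 41, so it binds.
At p = 37: qd = 320 - 7·37 = 61 and qs = 3·37 - 90 = 21.
Shortage = qd - qs = 61 - 21 = 40.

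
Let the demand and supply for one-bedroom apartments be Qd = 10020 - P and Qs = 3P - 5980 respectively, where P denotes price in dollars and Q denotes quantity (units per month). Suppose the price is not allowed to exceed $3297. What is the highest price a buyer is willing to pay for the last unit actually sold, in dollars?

6109

Equilibrium: 10020 - P = 3P - 5980, so 16000 = 4P and P* = 4000, Q* = 6020.
The ceiling of 3297 is below the equilibrium price 4000, so it binds.
At P = 3297: Qd = 10020 - 3297 = 6723 and Qs = 3·3297 - 5980 = 3911.
Only 3911 units reach the market. On the demand curve, the marginal buyer's willingness to pay at Q = 3911 is (10020 - 3911) = 6109.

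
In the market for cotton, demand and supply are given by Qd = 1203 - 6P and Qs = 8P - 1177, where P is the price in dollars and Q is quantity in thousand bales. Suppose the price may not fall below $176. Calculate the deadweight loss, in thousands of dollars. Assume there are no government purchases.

189

In a free market, 1203 - 6P = 8P - 1177 gives the equilibrium P* = 170, Q* = 183.
Because the floor (176) lies above the market-clearing price, it is binding.
At P = 176: Qd = 1203 - 6·176 = 147 and Qs = 8·176 - 1177 = 231.
Quantity traded falls to 147. At Q = 147 the demand price is (1203 - 147)/6 = 176 and the supply price is (1177 + 147)/8 = 165.5.
Deadweight loss = ½ · (176 - 165.5) · (183 - 147) = ½ · 10.5 · 36 = 189.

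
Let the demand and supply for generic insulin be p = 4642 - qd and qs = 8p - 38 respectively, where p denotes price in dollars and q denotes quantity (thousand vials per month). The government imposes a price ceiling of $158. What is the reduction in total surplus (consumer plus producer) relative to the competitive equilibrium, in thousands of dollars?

4717584

Rearranging demand gives qd = 4642 - p. Without the control the market clears where 4642 - p = 8p - 38, i.e. p* = 520 and q* = 4122.
The ceiling of 158 is below the equilibrium price 520, so it binds.
At p = 158: qd = 4642 - 158 = 4484 and qs = 8·158 - 38 = 1226.
Quantity traded falls to 1226. At q = 1226 the demand price is 4642 - 1226 = 3416 and the supply price is (38 + 1226)/8 = 158.
Deadweight loss = ½ · (3416 - 158) · (4122 - 1226) = ½ · 3258 · 2896 = 4717584.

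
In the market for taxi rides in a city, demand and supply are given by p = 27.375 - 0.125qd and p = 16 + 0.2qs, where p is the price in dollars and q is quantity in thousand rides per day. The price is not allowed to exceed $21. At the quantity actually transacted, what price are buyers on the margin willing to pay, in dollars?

Rearranging demand gives qd = 219 - 8p; rearranging supply gives qs = 5p - 80. Without the control the market clears where 219 - 8p = 5p - 80, i.e. p* = 23 and q* = 35.
Since 21 < 23, the ceiling is binding.
At p = 21: qd = 219 - 8·21 = 51 and qs = 5·21 - 80 = 25.
Only 25 units reach the market. On the demand curve, the marginal buyer's willingness to pay at q = 25 is (219 - 25)/8 = 24.25.

24.25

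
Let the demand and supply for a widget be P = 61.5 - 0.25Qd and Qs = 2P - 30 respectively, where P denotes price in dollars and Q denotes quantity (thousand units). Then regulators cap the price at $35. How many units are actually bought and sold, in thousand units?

40

Rearranging demand gives Qd = 246 - 4P. Setting quantity demanded equal to quantity supplied, 246 - 4P = 2P - 30, gives P* = 46 and Q* = 62.
Because the ceiling (35) lies below the market-clearing price, it is binding.
At P = 35: Qd = 246 - 4·35 = 106 and Qs = 2·35 - 30 = 40.
The quantity actually transacted is the short side, supply: 40.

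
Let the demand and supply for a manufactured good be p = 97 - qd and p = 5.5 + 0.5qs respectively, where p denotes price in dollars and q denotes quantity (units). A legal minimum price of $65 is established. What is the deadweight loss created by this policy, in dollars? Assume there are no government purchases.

630.75

Rearranging demand gives qd = 97 - p; rearranging supply gives qs = 2p - 11. In a free market, 97 - p = 2p - 11 gives the equilibrium p* = 36, q* = 61.
Because the floor (65) lies above the market-clearing price, it is binding.
At p = 65: qd = 97 - 65 = 32 and qs = 2·65 - 11 = 119.
Quantity traded falls to 32. At q = 32 the demand price is 97 - 32 = 65 and the supply price is (11 + 32)/2 = 21.5.
Deadweight loss = ½ · (65 - 21.5) · (61 - 32) = ½ · 43.5 · 29 = 630.75.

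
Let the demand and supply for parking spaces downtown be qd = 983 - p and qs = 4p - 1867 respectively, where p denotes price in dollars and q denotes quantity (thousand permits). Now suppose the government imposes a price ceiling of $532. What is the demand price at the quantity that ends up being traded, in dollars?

In a free market, 983 - p = 4p - 1867 gives the equilibrium p* = 570, q* = 413.
The ceiling of 532 is below the equilibrium price 570, so it binds.
At p = 532: qd = 983 - 532 = 451 and qs = 4·532 - 1867 = 261.
Only 261 units reach the market. On the demand curve, the marginal buyer's willingness to pay at q = 261 is (983 - 261) = 722.

722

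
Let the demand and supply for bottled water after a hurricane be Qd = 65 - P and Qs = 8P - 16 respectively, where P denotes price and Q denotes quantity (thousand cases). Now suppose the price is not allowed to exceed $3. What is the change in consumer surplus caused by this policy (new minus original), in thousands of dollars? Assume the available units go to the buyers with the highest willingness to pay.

Equilibrium: 65 - P = 8P - 16, so 81 = 9P and P* = 9, Q* = 56.
Since 3 < 9, the ceiling is binding.
At P = 3: Qd = 65 - 3 = 62 and Qs = 8·3 - 16 = 8.
Consumer surplus without the control is ½ · (65 - 9) · 56 = 1568.
With the ceiling, 8 units are sold at 3 (assume they go to the highest-value buyers). The demand price at Q = 8 is 57, so CS = ½ · [(65 - 3) + (57 - 3)] · 8 = 464.
Change in consumer surplus = 464 - 1568 = -1104.

-1104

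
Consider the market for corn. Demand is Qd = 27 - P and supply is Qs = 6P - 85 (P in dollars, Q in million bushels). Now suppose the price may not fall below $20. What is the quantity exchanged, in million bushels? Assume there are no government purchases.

7

Without the control the market clears where 27 - P = 6P - 85, i.e. P* = 16 and Q* = 11.
Because the floor (20) lies above the market-clearing price, it is binding.
At P = 20: Qd = 27 - 20 = 7 and Qs = 6·20 - 85 = 35.
The quantity actually transacted is the short side, demand: 7.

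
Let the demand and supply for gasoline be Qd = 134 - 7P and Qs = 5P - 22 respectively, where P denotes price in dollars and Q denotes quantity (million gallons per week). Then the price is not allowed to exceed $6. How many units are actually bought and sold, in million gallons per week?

8

Setting quantity demanded equal to quantity supplied, 134 - 7P = 5P - 22, gives P* = 13 and Q* = 43.
Since 6 < 13, the ceiling is binding.
At P = 6: Qd = 134 - 7·6 = 92 and Qs = 5·6 - 22 = 8.
The quantity actually transacted is the short side, supply: 8.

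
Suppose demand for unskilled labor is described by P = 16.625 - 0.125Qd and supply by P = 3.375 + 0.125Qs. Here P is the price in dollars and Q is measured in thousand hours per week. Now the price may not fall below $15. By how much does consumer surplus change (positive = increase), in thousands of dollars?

Rearranging demand gives Qd = 133 - 8P; rearranging supply gives Qs = 8P - 27. Without the control the market clears where 133 - 8P = 8P - 27, i.e. P* = 10 and Q* = 53.
The floor of 15 is above the equilibrium price 10, so it binds.
At P = 15: Qd = 133 - 8·15 = 13 and Qs = 8·15 - 27 = 93.
Consumer surplus without the control is ½ · (16.625 - 10) · 53 = 175.5625.
With the floor, consumers buy 13 units at 15, so CS = ½ · (16.625 - 15) · 13 = 10.5625.
Change in consumer surplus = 10.5625 - 175.5625 = -165.

-165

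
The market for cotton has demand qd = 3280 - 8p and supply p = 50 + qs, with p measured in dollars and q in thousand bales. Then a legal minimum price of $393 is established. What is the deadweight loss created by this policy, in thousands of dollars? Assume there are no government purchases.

Rearranging supply gives qs = p - 50. Without the control the market clears where 3280 - 8p = p - 50, i.e. p* = 370 and q* = 320.
Since 393 > 370, the floor is binding.
At p = 393: qd = 3280 - 8·393 = 136 and qs = 393 - 50 = 343.
Quantity traded falls to 136. At q = 136 the demand price is (3280 - 136)/8 = 393 and the supply price is 50 + 136 = 186.
Deadweight loss = ½ · (393 - 186) · (320 - 136) = ½ · 207 · 184 = 19044.

19044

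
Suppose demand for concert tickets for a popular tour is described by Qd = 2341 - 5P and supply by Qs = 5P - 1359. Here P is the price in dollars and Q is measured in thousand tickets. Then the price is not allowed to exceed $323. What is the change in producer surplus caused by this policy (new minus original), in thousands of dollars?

Without the control the market clears where 2341 - 5P = 5P - 1359, i.e. P* = 370 and Q* = 491.
Since 323 < 370, the ceiling is binding.
At P = 323: Qd = 2341 - 5·323 = 726 and Qs = 5·323 - 1359 = 256.
Producer surplus without the control is ½ · (370 - 271.8) · 491 = 24108.1.
With the ceiling, producers sell 256 units at 323, so PS = ½ · (323 - 271.8) · 256 = 6553.6.
Change in producer surplus = 6553.6 - 24108.1 = -17554.5.

-17554.5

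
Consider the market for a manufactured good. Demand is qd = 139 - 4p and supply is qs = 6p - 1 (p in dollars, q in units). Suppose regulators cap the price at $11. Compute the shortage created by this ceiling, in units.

Without the control the market clears where 139 - 4p = 6p - 1, i.e. p* = 14 and q* = 83.
Because the ceiling (11) lies below the market-clearing price, it is binding.
At p = 11: qd = 139 - 4·11 = 95 and qs = 6·11 - 1 = 65.
Shortage = qd - qs = 95 - 65 = 30.

30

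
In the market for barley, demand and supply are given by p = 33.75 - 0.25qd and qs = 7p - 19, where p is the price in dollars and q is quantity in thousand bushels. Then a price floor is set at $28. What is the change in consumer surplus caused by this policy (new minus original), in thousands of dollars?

-714

Rearranging demand gives qd = 135 - 4p. Setting quantity demanded equal to quantity supplied, 135 - 4p = 7p - 19, gives p* = 14 and q* = 79.
Since 28 > 14, the floor is binding.
At p = 28: qd = 135 - 4·28 = 23 and qs = 7·28 - 19 = 177.
Consumer surplus without the control is ½ · (33.75 - 14) · 79 = 780.125.
With the floor, consumers buy 23 units at 28, so CS = ½ · (33.75 - 28) · 23 = 66.125.
Change in consumer surplus = 66.125 - 780.125 = -714.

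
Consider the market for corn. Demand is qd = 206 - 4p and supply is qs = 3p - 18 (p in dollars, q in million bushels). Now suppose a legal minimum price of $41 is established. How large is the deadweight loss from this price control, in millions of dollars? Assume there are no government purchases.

In a free market, 206 - 4p = 3p - 18 gives the equilibrium p* = 32, q* = 78.
Since 41 > 32, the floor is binding.
At p = 41: qd = 206 - 4·41 = 42 and qs = 3·41 - 18 = 105.
Quantity traded falls to 42. At q = 42 the demand price is (206 - 42)/4 = 41 and the supply price is (18 + 42)/3 = 20.
Deadweight loss = ½ · (41 - 20) · (78 - 42) = ½ · 21 · 36 = 378.

378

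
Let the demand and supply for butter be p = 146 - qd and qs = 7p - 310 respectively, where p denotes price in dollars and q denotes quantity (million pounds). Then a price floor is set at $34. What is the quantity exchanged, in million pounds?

Rearranging demand gives qd = 146 - p. In a free market, 146 - p = 7p - 310 gives the equilibrium p* = 57, q* = 89.
The floor of 34 is below the equilibrium price 57, so it is not binding; the market clears at p* = 57, q* = 89.

89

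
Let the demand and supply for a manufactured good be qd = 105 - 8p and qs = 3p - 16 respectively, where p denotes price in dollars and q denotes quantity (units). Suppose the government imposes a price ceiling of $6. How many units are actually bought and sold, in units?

Without the control the market clears where 105 - 8p = 3p - 16, i.e. p* = 11 and q* = 17.
Since 6 < 11, the ceiling is binding.
At p = 6: qd = 105 - 8·6 = 57 and qs = 3·6 - 16 = 2.
The quantity actually transacted is the short side, supply: 2.

2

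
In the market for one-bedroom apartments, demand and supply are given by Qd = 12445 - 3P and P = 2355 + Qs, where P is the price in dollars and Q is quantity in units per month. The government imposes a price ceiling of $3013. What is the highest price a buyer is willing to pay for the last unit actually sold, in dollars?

3929

Rearranging supply gives Qs = P - 2355. Setting quantity demanded equal to quantity supplied, 12445 - 3P = P - 2355, gives P* = 3700 and Q* = 1345.
Because the ceiling (3013) lies below the market-clearing price, it is binding.
At P = 3013: Qd = 12445 - 3·3013 = 3406 and Qs = 3013 - 2355 = 658.
Only 658 units reach the market. On the demand curve, the marginal buyer's willingness to pay at Q = 658 is (12445 - 658)/3 = 3929.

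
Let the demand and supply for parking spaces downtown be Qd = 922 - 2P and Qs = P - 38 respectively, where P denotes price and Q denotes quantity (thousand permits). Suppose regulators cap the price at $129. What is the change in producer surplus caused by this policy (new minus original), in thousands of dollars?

-35621.5

Equilibrium: 922 - 2P = P - 38, so 960 = 3P and P* = 320, Q* = 282.
Because the ceiling (129) lies below the market-clearing price, it is binding.
At P = 129: Qd = 922 - 2·129 = 664 and Qs = 129 - 38 = 91.
Producer surplus without the control is ½ · (320 - 38) · 282 = 39762.
With the ceiling, producers sell 91 units at 129, so PS = ½ · (129 - 38) · 91 = 4140.5.
Change in producer surplus = 4140.5 - 39762 = -35621.5.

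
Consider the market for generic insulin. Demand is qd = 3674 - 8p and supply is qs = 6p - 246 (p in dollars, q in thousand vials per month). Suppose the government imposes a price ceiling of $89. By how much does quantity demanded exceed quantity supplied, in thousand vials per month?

2674

Equilibrium: 3674 - 8p = 6p - 246, so 3920 = 14p and p* = 280, q* = 1434.
Because the ceiling (89) lies below the market-clearing price, it is binding.
At p = 89: qd = 3674 - 8·89 = 2962 and qs = 6·89 - 246 = 288.
Shortage = qd - qs = 2962 - 288 = 2674.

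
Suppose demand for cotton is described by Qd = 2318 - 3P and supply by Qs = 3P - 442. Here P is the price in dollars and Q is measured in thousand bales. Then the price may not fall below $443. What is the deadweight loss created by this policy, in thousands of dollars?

Setting quantity demanded equal to quantity supplied, 2318 - 3P = 3P - 442, gives P* = 460 and Q* = 938.
Since 443 is below P* = 460, the floor does not bind and the free-market outcome prevails.
Since the control does not bind, no trades are prevented and deadweight loss is zero.

0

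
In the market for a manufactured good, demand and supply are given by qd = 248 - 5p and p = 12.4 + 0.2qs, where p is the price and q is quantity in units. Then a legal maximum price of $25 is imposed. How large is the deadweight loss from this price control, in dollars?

Rearranging supply gives qs = 5p - 62. Setting quantity demanded equal to quantity supplied, 248 - 5p = 5p - 62, gives p* = 31 and q* = 93.
Because the ceiling (25) lies below the market-clearing price, it is binding.
At p = 25: qd = 248 - 5·25 = 123 and qs = 5·25 - 62 = 63.
Quantity traded falls to 63. At q = 63 the demand price is (248 - 63)/5 = 37 and the supply price is (62 + 63)/5 = 25.
Deadweight loss = ½ · (37 - 25) · (93 - 63) = ½ · 12 · 30 = 180.

180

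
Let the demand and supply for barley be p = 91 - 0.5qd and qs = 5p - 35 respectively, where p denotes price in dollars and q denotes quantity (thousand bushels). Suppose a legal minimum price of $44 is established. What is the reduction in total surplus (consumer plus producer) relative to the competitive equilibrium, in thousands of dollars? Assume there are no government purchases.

236.6

Rearranging demand gives qd = 182 - 2p. Setting quantity demanded equal to quantity supplied, 182 - 2p = 5p - 35, gives p* = 31 and q* = 120.
The floor of 44 is above the equilibrium price 31, so it binds.
At p = 44: qd = 182 - 2·44 = 94 and qs = 5·44 - 35 = 185.
Quantity traded falls to 94. At q = 94 the demand price is (182 - 94)/2 = 44 and the supply price is (35 + 94)/5 = 25.8.
Deadweight loss = ½ · (44 - 25.8) · (120 - 94) = ½ · 18.2 · 26 = 236.6.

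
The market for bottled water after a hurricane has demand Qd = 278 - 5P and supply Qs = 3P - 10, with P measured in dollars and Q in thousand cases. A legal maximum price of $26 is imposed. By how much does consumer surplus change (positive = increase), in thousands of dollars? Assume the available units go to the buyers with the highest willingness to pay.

590

Without the control the market clears where 278 - 5P = 3P - 10, i.e. P* = 36 and Q* = 98.
Because the ceiling (26) lies below the market-clearing price, it is binding.
At P = 26: Qd = 278 - 5·26 = 148 and Qs = 3·26 - 10 = 68.
Consumer surplus without the control is ½ · (55.6 - 36) · 98 = 960.4.
With the ceiling, 68 units are sold at 26 (assume they go to the highest-value buyers). The demand price at Q = 68 is 42, so CS = ½ · [(55.6 - 26) + (42 - 26)] · 68 = 1550.4.
Change in consumer surplus = 1550.4 - 960.4 = 590.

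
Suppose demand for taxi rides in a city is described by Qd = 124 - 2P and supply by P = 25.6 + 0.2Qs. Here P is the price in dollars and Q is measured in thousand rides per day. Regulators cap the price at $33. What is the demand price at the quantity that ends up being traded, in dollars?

Rearranging supply gives Qs = 5P - 128. In a free market, 124 - 2P = 5P - 128 gives the equilibrium P* = 36, Q* = 52.
Since 33 < 36, the ceiling is binding.
At P = 33: Qd = 124 - 2·33 = 58 and Qs = 5·33 - 128 = 37.
Only 37 units reach the market. On the demand curve, the marginal buyer's willingness to pay at Q = 37 is (124 - 37)/2 = 43.5.

43.5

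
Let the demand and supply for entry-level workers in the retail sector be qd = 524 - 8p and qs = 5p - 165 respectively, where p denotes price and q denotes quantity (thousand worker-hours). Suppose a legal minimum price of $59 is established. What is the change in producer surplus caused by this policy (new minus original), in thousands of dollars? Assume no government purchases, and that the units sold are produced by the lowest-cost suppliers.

81.6

Setting quantity demanded equal to quantity supplied, 524 - 8p = 5p - 165, gives p* = 53 and q* = 100.
Since 59 > 53, the floor is binding.
At p = 59: qd = 524 - 8·59 = 52 and qs = 5·59 - 165 = 130.
Producer surplus without the control is ½ · (53 - 33) · 100 = 1000.
With the floor, 52 units are sold at 59. The supply price at q = 52 is 43.4, so PS = ½ · [(59 - 33) + (59 - 43.4)] · 52 = 1081.6.
Change in producer surplus = 1081.6 - 1000 = 81.6.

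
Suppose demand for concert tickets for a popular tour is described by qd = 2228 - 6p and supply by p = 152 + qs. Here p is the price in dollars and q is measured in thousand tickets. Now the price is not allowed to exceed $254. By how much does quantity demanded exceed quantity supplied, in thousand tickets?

602

Rearranging supply gives qs = p - 152. Setting quantity demanded equal to quantity supplied, 2228 - 6p = p - 152, gives p* = 340 and q* = 188.
Because the ceiling (254) lies below the market-clearing price, it is binding.
At p = 254: qd = 2228 - 6·254 = 704 and qs = 254 - 152 = 102.
Shortage = qd - qs = 704 - 102 = 602.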